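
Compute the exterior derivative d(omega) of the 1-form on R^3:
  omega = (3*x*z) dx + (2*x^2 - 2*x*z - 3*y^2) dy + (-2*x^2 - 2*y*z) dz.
d(omega) = (4*x - 2*z) dx ∧ dy + (-7*x) dx ∧ dz + (2*x - 2*z) dy ∧ dz

For a 1-form omega = sum_i f_i dx_i, the exterior derivative is
  d(omega) = sum_{i < j} (∂f_j/∂x_i - ∂f_i/∂x_j) dx_i ∧ dx_j.
  coefficient of dx ∧ dy: ∂f_2/∂x - ∂f_1/∂y = ∂(2*x^2 - 2*x*z - 3*y^2)/∂x - ∂(3*x*z)/∂y = 4*x - 2*z
  coefficient of dx ∧ dz: ∂f_3/∂x - ∂f_1/∂z = ∂(-2*x^2 - 2*y*z)/∂x - ∂(3*x*z)/∂z = -7*x
  coefficient of dy ∧ dz: ∂f_3/∂y - ∂f_2/∂z = ∂(-2*x^2 - 2*y*z)/∂y - ∂(2*x^2 - 2*x*z - 3*y^2)/∂z = 2*x - 2*z
Assembling: d(omega) = (4*x - 2*z) dx ∧ dy + (-7*x) dx ∧ dz + (2*x - 2*z) dy ∧ dz.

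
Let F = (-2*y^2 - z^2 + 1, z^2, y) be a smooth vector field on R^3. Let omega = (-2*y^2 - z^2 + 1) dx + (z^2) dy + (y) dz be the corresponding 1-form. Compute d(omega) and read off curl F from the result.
d(omega) = (1 - 2*z) dy ∧ dz + (-2*z) dz ∧ dx + (4*y) dx ∧ dy; curl F = (1 - 2*z, -2*z, 4*y)

d omega = sum_{i<j} (∂f_j/∂x_i - ∂f_i/∂x_j) dx_i ∧ dx_j. Under the identification (dy ∧ dz, dz ∧ dx, dx ∧ dy) ↔ (e_x, e_y, e_z), the coefficients are exactly the components of curl F. Compute:
  ∂R/∂y - ∂Q/∂z = (1) - (2*z) = 1 - 2*z
  ∂P/∂z - ∂R/∂x = (-2*z) - (0) = -2*z
  ∂Q/∂x - ∂P/∂y = (0) - (-4*y) = 4*y.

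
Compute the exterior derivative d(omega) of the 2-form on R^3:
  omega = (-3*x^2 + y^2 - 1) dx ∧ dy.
d(omega) = 0

For a 2-form omega = sum_{i<j} g_{ij} dx_i ∧ dx_j, the exterior derivative is
  d(omega) = sum_{i<j} d(g_{ij}) ∧ dx_i ∧ dx_j = sum_{i<j, k} (∂g_{ij}/∂x_k) dx_k ∧ dx_i ∧ dx_j.
Expand each term, using dx_k ∧ dx_i ∧ dx_j = sgn(permutation) dx_{(a)} ∧ dx_{(b)} ∧ dx_{(c)} with (a < b < c) sorted:

Collecting like 3-forms: d(omega) = 0.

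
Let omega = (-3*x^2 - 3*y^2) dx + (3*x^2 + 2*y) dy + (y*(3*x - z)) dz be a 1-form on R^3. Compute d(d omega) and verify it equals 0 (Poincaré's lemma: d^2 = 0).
d(d omega) = 0

Step 1: d omega = sum_{i<j} (∂f_j/∂x_i - ∂f_i/∂x_j) dx_i ∧ dx_j:
  coeff of dx ∧ dy: 6*x + 6*y
  coeff of dx ∧ dz: 3*y
  coeff of dy ∧ dz: 3*x - z
Step 2: Apply d again to each 2-form coefficient. The only possible 3-form in R^3 is dx ∧ dy ∧ dz, with coefficient
  ∂(coeff of dy∧dz)/∂x - ∂(coeff of dx∧dz)/∂y + ∂(coeff of dx∧dy)/∂z
  = ∂/∂x (3*x - z) - ∂/∂y (3*y) + ∂/∂z (6*x + 6*y).
Each of these terms simplifies to sums of mixed partials that cancel in pairs. The result is 0 (by equality of mixed partials for smooth functions — Schwarz / Clairaut).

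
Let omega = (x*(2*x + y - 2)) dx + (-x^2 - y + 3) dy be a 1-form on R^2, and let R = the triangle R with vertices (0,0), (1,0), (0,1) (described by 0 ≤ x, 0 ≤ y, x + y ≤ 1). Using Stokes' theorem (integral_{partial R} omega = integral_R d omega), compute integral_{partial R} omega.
integral_(partial R) omega = -1/2

Stokes: integral_partial_R omega = integral_R d omega with d omega = (∂Q/∂x - ∂P/∂y) dx ∧ dy.
  ∂Q/∂x = -2*x
  ∂P/∂y = x
  integrand = ∂Q/∂x - ∂P/∂y = -3*x.
Integrating over R: integral_0^1 integral_0^{1-x} (-3*x) dy dx = -1/2.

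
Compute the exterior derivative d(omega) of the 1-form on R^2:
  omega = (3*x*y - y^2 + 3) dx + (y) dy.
d(omega) = (-3*x + 2*y) dx ∧ dy

For a 1-form omega = sum_i f_i dx_i, the exterior derivative is
  d(omega) = sum_{i < j} (∂f_j/∂x_i - ∂f_i/∂x_j) dx_i ∧ dx_j.
  coefficient of dx ∧ dy: ∂f_2/∂x - ∂f_1/∂y = ∂(y)/∂x - ∂(3*x*y - y^2 + 3)/∂y = -3*x + 2*y
Assembling: d(omega) = (-3*x + 2*y) dx ∧ dy.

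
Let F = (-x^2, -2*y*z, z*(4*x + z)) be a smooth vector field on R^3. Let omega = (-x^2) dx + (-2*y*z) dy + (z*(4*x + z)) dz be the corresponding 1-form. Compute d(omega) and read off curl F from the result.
d(omega) = (2*y) dy ∧ dz + (-4*z) dz ∧ dx + (0) dx ∧ dy; curl F = (2*y, -4*z, 0)

d omega = sum_{i<j} (∂f_j/∂x_i - ∂f_i/∂x_j) dx_i ∧ dx_j. Under the identification (dy ∧ dz, dz ∧ dx, dx ∧ dy) ↔ (e_x, e_y, e_z), the coefficients are exactly the components of curl F. Compute:
  ∂R/∂y - ∂Q/∂z = (0) - (-2*y) = 2*y
  ∂P/∂z - ∂R/∂x = (0) - (4*z) = -4*z
  ∂Q/∂x - ∂P/∂y = (0) - (0) = 0.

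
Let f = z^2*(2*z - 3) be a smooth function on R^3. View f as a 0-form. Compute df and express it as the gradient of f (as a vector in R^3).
df = (0) dx + (0) dy + (6*z*(z - 1)) dz; grad f = (0, 0, 6*z*(z - 1))

For a 0-form f, d f = (∂f/∂x) dx + (∂f/∂y) dy + (∂f/∂z) dz. The components of the vector representation are exactly the entries of grad f in Cartesian coordinates:
  ∂f/∂x = 0
  ∂f/∂y = 0
  ∂f/∂z = 6*z*(z - 1).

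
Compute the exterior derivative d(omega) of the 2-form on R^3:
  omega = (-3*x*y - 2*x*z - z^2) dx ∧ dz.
d(omega) = (3*x) dx ∧ dy ∧ dz

For a 2-form omega = sum_{i<j} g_{ij} dx_i ∧ dx_j, the exterior derivative is
  d(omega) = sum_{i<j} d(g_{ij}) ∧ dx_i ∧ dx_j = sum_{i<j, k} (∂g_{ij}/∂x_k) dx_k ∧ dx_i ∧ dx_j.
Expand each term, using dx_k ∧ dx_i ∧ dx_j = sgn(permutation) dx_{(a)} ∧ dx_{(b)} ∧ dx_{(c)} with (a < b < c) sorted:
  d(-3*x*y - 2*x*z - z^2) includes (∂/∂y)(-3*x*y - 2*x*z - z^2) dy = (-3*x) dy, which multiplied by dx ∧ dz gives (3*x) dx ∧ dy ∧ dz
Collecting like 3-forms: d(omega) = (3*x) dx ∧ dy ∧ dz.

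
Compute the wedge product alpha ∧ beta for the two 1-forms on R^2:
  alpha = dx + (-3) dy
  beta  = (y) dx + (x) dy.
alpha ∧ beta = (x + 3*y) dx ∧ dy

Distribute the wedge, using dx_i ∧ dx_j = -dx_j ∧ dx_i and dx_i ∧ dx_i = 0. For each pair (i, j) with i < j, the coefficient of dx_i ∧ dx_j in alpha ∧ beta is (alpha_i * beta_j - alpha_j * beta_i). Collecting: alpha ∧ beta = (x + 3*y) dx ∧ dy.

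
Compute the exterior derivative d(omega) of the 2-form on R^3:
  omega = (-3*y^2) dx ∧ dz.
d(omega) = (6*y) dx ∧ dy ∧ dz

For a 2-form omega = sum_{i<j} g_{ij} dx_i ∧ dx_j, the exterior derivative is
  d(omega) = sum_{i<j} d(g_{ij}) ∧ dx_i ∧ dx_j = sum_{i<j, k} (∂g_{ij}/∂x_k) dx_k ∧ dx_i ∧ dx_j.
Expand each term, using dx_k ∧ dx_i ∧ dx_j = sgn(permutation) dx_{(a)} ∧ dx_{(b)} ∧ dx_{(c)} with (a < b < c) sorted:
  d(-3*y^2) includes (∂/∂y)(-3*y^2) dy = (-6*y) dy, which multiplied by dx ∧ dz gives (6*y) dx ∧ dy ∧ dz
Collecting like 3-forms: d(omega) = (6*y) dx ∧ dy ∧ dz.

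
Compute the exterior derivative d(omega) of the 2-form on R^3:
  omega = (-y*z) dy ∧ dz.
d(omega) = 0

For a 2-form omega = sum_{i<j} g_{ij} dx_i ∧ dx_j, the exterior derivative is
  d(omega) = sum_{i<j} d(g_{ij}) ∧ dx_i ∧ dx_j = sum_{i<j, k} (∂g_{ij}/∂x_k) dx_k ∧ dx_i ∧ dx_j.
Expand each term, using dx_k ∧ dx_i ∧ dx_j = sgn(permutation) dx_{(a)} ∧ dx_{(b)} ∧ dx_{(c)} with (a < b < c) sorted:

Collecting like 3-forms: d(omega) = 0.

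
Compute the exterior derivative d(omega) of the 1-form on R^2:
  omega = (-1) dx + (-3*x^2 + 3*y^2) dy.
d(omega) = (-6*x) dx ∧ dy

For a 1-form omega = sum_i f_i dx_i, the exterior derivative is
  d(omega) = sum_{i < j} (∂f_j/∂x_i - ∂f_i/∂x_j) dx_i ∧ dx_j.
  coefficient of dx ∧ dy: ∂f_2/∂x - ∂f_1/∂y = ∂(-3*x^2 + 3*y^2)/∂x - ∂(-1)/∂y = -6*x
Assembling: d(omega) = (-6*x) dx ∧ dy.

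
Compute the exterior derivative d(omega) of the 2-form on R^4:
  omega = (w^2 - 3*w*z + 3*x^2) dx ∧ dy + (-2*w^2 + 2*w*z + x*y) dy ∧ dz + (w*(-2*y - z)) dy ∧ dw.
d(omega) = (-3*w + y) dx ∧ dy ∧ dz + (2*w - 3*z) dx ∧ dy ∧ dw + (-3*w + 2*z) dy ∧ dz ∧ dw

For a 2-form omega = sum_{i<j} g_{ij} dx_i ∧ dx_j, the exterior derivative is
  d(omega) = sum_{i<j} d(g_{ij}) ∧ dx_i ∧ dx_j = sum_{i<j, k} (∂g_{ij}/∂x_k) dx_k ∧ dx_i ∧ dx_j.
Expand each term, using dx_k ∧ dx_i ∧ dx_j = sgn(permutation) dx_{(a)} ∧ dx_{(b)} ∧ dx_{(c)} with (a < b < c) sorted:
  d(w^2 - 3*w*z + 3*x^2) includes (∂/∂z)(w^2 - 3*w*z + 3*x^2) dz = (-3*w) dz, which multiplied by dx ∧ dy gives (-3*w) dx ∧ dy ∧ dz
  d(w^2 - 3*w*z + 3*x^2) includes (∂/∂w)(w^2 - 3*w*z + 3*x^2) dw = (2*w - 3*z) dw, which multiplied by dx ∧ dy gives (2*w - 3*z) dx ∧ dy ∧ dw
  d(-2*w^2 + 2*w*z + x*y) includes (∂/∂x)(-2*w^2 + 2*w*z + x*y) dx = (y) dx, which multiplied by dy ∧ dz gives (y) dx ∧ dy ∧ dz
  d(-2*w^2 + 2*w*z + x*y) includes (∂/∂w)(-2*w^2 + 2*w*z + x*y) dw = (-4*w + 2*z) dw, which multiplied by dy ∧ dz gives (-4*w + 2*z) dy ∧ dz ∧ dw
  d(w*(-2*y - z)) includes (∂/∂z)(w*(-2*y - z)) dz = (-w) dz, which multiplied by dy ∧ dw gives (w) dy ∧ dz ∧ dw
Collecting like 3-forms: d(omega) = (-3*w + y) dx ∧ dy ∧ dz + (2*w - 3*z) dx ∧ dy ∧ dw + (-3*w + 2*z) dy ∧ dz ∧ dw.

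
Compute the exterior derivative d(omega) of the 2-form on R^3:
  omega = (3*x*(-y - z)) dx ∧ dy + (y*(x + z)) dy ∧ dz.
d(omega) = (-3*x + y) dx ∧ dy ∧ dz

For a 2-form omega = sum_{i<j} g_{ij} dx_i ∧ dx_j, the exterior derivative is
  d(omega) = sum_{i<j} d(g_{ij}) ∧ dx_i ∧ dx_j = sum_{i<j, k} (∂g_{ij}/∂x_k) dx_k ∧ dx_i ∧ dx_j.
Expand each term, using dx_k ∧ dx_i ∧ dx_j = sgn(permutation) dx_{(a)} ∧ dx_{(b)} ∧ dx_{(c)} with (a < b < c) sorted:
  d(3*x*(-y - z)) includes (∂/∂z)(3*x*(-y - z)) dz = (-3*x) dz, which multiplied by dx ∧ dy gives (-3*x) dx ∧ dy ∧ dz
  d(y*(x + z)) includes (∂/∂x)(y*(x + z)) dx = (y) dx, which multiplied by dy ∧ dz gives (y) dx ∧ dy ∧ dz
Collecting like 3-forms: d(omega) = (-3*x + y) dx ∧ dy ∧ dz.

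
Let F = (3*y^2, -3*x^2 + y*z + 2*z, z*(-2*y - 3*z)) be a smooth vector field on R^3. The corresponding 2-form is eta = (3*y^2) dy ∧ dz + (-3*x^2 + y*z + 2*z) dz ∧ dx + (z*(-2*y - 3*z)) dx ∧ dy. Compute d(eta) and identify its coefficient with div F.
d(eta) = (-2*y - 5*z) dx ∧ dy ∧ dz; div F = -2*y - 5*z

For a 2-form in R^3 of the form above, applying d gives a 3-form with coefficient ∂P/∂x + ∂Q/∂y + ∂R/∂z:
  ∂P/∂x = 0
  ∂Q/∂y = z
  ∂R/∂z = -2*y - 6*z
Sum = -2*y - 5*z, which is exactly div F.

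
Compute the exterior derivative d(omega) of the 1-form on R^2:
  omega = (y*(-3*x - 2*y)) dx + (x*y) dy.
d(omega) = (3*x + 5*y) dx ∧ dy

For a 1-form omega = sum_i f_i dx_i, the exterior derivative is
  d(omega) = sum_{i < j} (∂f_j/∂x_i - ∂f_i/∂x_j) dx_i ∧ dx_j.
  coefficient of dx ∧ dy: ∂f_2/∂x - ∂f_1/∂y = ∂(x*y)/∂x - ∂(y*(-3*x - 2*y))/∂y = 3*x + 5*y
Assembling: d(omega) = (3*x + 5*y) dx ∧ dy.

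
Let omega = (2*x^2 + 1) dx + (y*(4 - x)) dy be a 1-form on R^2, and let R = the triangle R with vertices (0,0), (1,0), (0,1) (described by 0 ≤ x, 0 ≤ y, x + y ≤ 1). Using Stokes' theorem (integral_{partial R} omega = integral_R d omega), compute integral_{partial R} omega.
integral_(partial R) omega = -1/6

Stokes: integral_partial_R omega = integral_R d omega with d omega = (∂Q/∂x - ∂P/∂y) dx ∧ dy.
  ∂Q/∂x = -y
  ∂P/∂y = 0
  integrand = ∂Q/∂x - ∂P/∂y = -y.
Integrating over R: integral_0^1 integral_0^{1-x} (-y) dy dx = -1/6.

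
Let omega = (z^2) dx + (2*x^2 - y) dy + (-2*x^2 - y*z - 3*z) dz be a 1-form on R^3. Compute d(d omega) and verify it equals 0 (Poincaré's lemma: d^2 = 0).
d(d omega) = 0

Step 1: d omega = sum_{i<j} (∂f_j/∂x_i - ∂f_i/∂x_j) dx_i ∧ dx_j:
  coeff of dx ∧ dy: 4*x
  coeff of dx ∧ dz: -4*x - 2*z
  coeff of dy ∧ dz: -z
Step 2: Apply d again to each 2-form coefficient. The only possible 3-form in R^3 is dx ∧ dy ∧ dz, with coefficient
  ∂(coeff of dy∧dz)/∂x - ∂(coeff of dx∧dz)/∂y + ∂(coeff of dx∧dy)/∂z
  = ∂/∂x (-z) - ∂/∂y (-4*x - 2*z) + ∂/∂z (4*x).
Each of these terms simplifies to sums of mixed partials that cancel in pairs. The result is 0 (by equality of mixed partials for smooth functions — Schwarz / Clairaut).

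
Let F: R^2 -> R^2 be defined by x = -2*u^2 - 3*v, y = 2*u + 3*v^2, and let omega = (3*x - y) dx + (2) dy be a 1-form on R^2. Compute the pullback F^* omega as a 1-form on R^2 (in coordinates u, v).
F^* omega = (24*u^3 + 8*u^2 + 12*u*v^2 + 36*u*v + 4) du + (18*u^2 + 6*u + 9*v^2 + 39*v) dv

Using F^*(f dg) = (f ∘ F) d(g ∘ F), substitute each coordinate x_i by F_i(u, v) in f_i, and replace dx_i by d F_i = (∂F_i/∂u) du + (∂F_i/∂v) dv.
  For the x component: f_1(F) = -6*u^2 - 2*u - 3*v^2 - 9*v; d F_1 = (-4*u) du + (-3) dv
  For the y component: f_2(F) = 2; d F_2 = (2) du + (6*v) dv
Combining and collecting du, dv coefficients:
  coeff of du: 24*u^3 + 8*u^2 + 12*u*v^2 + 36*u*v + 4
  coeff of dv: 18*u^2 + 6*u + 9*v^2 + 39*v
F^* omega = (24*u^3 + 8*u^2 + 12*u*v^2 + 36*u*v + 4) du + (18*u^2 + 6*u + 9*v^2 + 39*v) dv.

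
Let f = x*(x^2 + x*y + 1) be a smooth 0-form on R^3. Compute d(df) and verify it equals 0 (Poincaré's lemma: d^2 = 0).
d(df) = 0

Step 1: df = sum_i (∂f/∂x_i) dx_i = (3*x^2 + 2*x*y + 1) dx + (x^2) dy + (0) dz.
Step 2: Apply d again. Using the 1-form formula, the coefficient of dx ∧ dy in d(df) is ∂^2 f/∂x ∂y - ∂^2 f/∂y ∂x = (2*x) - (2*x) = 0 (equality of mixed partials for smooth f).
Similarly for dx ∧ dz and dy ∧ dz — all coefficients vanish. So d(df) = 0.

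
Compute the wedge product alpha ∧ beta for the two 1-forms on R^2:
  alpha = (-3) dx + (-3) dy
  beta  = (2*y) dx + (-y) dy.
alpha ∧ beta = (9*y) dx ∧ dy

Distribute the wedge, using dx_i ∧ dx_j = -dx_j ∧ dx_i and dx_i ∧ dx_i = 0. For each pair (i, j) with i < j, the coefficient of dx_i ∧ dx_j in alpha ∧ beta is (alpha_i * beta_j - alpha_j * beta_i). Collecting: alpha ∧ beta = (9*y) dx ∧ dy.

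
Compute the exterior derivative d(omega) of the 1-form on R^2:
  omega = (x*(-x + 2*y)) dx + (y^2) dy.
d(omega) = (-2*x) dx ∧ dy

For a 1-form omega = sum_i f_i dx_i, the exterior derivative is
  d(omega) = sum_{i < j} (∂f_j/∂x_i - ∂f_i/∂x_j) dx_i ∧ dx_j.
  coefficient of dx ∧ dy: ∂f_2/∂x - ∂f_1/∂y = ∂(y^2)/∂x - ∂(x*(-x + 2*y))/∂y = -2*x
Assembling: d(omega) = (-2*x) dx ∧ dy.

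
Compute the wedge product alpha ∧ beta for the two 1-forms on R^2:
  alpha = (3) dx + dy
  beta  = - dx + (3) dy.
alpha ∧ beta = (10) dx ∧ dy

Distribute the wedge, using dx_i ∧ dx_j = -dx_j ∧ dx_i and dx_i ∧ dx_i = 0. For each pair (i, j) with i < j, the coefficient of dx_i ∧ dx_j in alpha ∧ beta is (alpha_i * beta_j - alpha_j * beta_i). Collecting: alpha ∧ beta = (10) dx ∧ dy.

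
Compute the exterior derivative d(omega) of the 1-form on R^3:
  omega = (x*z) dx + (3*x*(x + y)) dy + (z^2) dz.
d(omega) = (6*x + 3*y) dx ∧ dy + (-x) dx ∧ dz

For a 1-form omega = sum_i f_i dx_i, the exterior derivative is
  d(omega) = sum_{i < j} (∂f_j/∂x_i - ∂f_i/∂x_j) dx_i ∧ dx_j.
  coefficient of dx ∧ dy: ∂f_2/∂x - ∂f_1/∂y = ∂(3*x*(x + y))/∂x - ∂(x*z)/∂y = 6*x + 3*y
  coefficient of dx ∧ dz: ∂f_3/∂x - ∂f_1/∂z = ∂(z^2)/∂x - ∂(x*z)/∂z = -x
Assembling: d(omega) = (6*x + 3*y) dx ∧ dy + (-x) dx ∧ dz.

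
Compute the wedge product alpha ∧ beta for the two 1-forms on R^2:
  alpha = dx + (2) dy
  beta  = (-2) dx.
alpha ∧ beta = (4) dx ∧ dy

Distribute the wedge, using dx_i ∧ dx_j = -dx_j ∧ dx_i and dx_i ∧ dx_i = 0. For each pair (i, j) with i < j, the coefficient of dx_i ∧ dx_j in alpha ∧ beta is (alpha_i * beta_j - alpha_j * beta_i). Collecting: alpha ∧ beta = (4) dx ∧ dy.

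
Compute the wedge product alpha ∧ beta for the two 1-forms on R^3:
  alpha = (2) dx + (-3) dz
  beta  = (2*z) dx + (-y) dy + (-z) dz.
alpha ∧ beta = (-2*y) dx ∧ dy + (4*z) dx ∧ dz + (-3*y) dy ∧ dz

Distribute the wedge, using dx_i ∧ dx_j = -dx_j ∧ dx_i and dx_i ∧ dx_i = 0. For each pair (i, j) with i < j, the coefficient of dx_i ∧ dx_j in alpha ∧ beta is (alpha_i * beta_j - alpha_j * beta_i). Collecting: alpha ∧ beta = (-2*y) dx ∧ dy + (4*z) dx ∧ dz + (-3*y) dy ∧ dz.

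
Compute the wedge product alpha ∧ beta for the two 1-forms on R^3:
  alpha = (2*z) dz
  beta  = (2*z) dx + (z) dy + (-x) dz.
alpha ∧ beta = (-4*z^2) dx ∧ dz + (-2*z^2) dy ∧ dz

Distribute the wedge, using dx_i ∧ dx_j = -dx_j ∧ dx_i and dx_i ∧ dx_i = 0. For each pair (i, j) with i < j, the coefficient of dx_i ∧ dx_j in alpha ∧ beta is (alpha_i * beta_j - alpha_j * beta_i). Collecting: alpha ∧ beta = (-4*z^2) dx ∧ dz + (-2*z^2) dy ∧ dz.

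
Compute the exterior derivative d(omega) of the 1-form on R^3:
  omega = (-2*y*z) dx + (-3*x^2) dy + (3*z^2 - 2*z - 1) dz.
d(omega) = (-6*x + 2*z) dx ∧ dy + (2*y) dx ∧ dz

For a 1-form omega = sum_i f_i dx_i, the exterior derivative is
  d(omega) = sum_{i < j} (∂f_j/∂x_i - ∂f_i/∂x_j) dx_i ∧ dx_j.
  coefficient of dx ∧ dy: ∂f_2/∂x - ∂f_1/∂y = ∂(-3*x^2)/∂x - ∂(-2*y*z)/∂y = -6*x + 2*z
  coefficient of dx ∧ dz: ∂f_3/∂x - ∂f_1/∂z = ∂(3*z^2 - 2*z - 1)/∂x - ∂(-2*y*z)/∂z = 2*y
Assembling: d(omega) = (-6*x + 2*z) dx ∧ dy + (2*y) dx ∧ dz.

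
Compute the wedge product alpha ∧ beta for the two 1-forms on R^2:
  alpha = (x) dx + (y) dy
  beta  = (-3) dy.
alpha ∧ beta = (-3*x) dx ∧ dy

Distribute the wedge, using dx_i ∧ dx_j = -dx_j ∧ dx_i and dx_i ∧ dx_i = 0. For each pair (i, j) with i < j, the coefficient of dx_i ∧ dx_j in alpha ∧ beta is (alpha_i * beta_j - alpha_j * beta_i). Collecting: alpha ∧ beta = (-3*x) dx ∧ dy.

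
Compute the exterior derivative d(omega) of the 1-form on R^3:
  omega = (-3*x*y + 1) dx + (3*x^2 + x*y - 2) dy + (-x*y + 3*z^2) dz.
d(omega) = (9*x + y) dx ∧ dy + (-y) dx ∧ dz + (-x) dy ∧ dz

For a 1-form omega = sum_i f_i dx_i, the exterior derivative is
  d(omega) = sum_{i < j} (∂f_j/∂x_i - ∂f_i/∂x_j) dx_i ∧ dx_j.
  coefficient of dx ∧ dy: ∂f_2/∂x - ∂f_1/∂y = ∂(3*x^2 + x*y - 2)/∂x - ∂(-3*x*y + 1)/∂y = 9*x + y
  coefficient of dx ∧ dz: ∂f_3/∂x - ∂f_1/∂z = ∂(-x*y + 3*z^2)/∂x - ∂(-3*x*y + 1)/∂z = -y
  coefficient of dy ∧ dz: ∂f_3/∂y - ∂f_2/∂z = ∂(-x*y + 3*z^2)/∂y - ∂(3*x^2 + x*y - 2)/∂z = -x
Assembling: d(omega) = (9*x + y) dx ∧ dy + (-y) dx ∧ dz + (-x) dy ∧ dz.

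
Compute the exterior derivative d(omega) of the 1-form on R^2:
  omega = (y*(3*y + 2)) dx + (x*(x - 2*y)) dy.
d(omega) = (2*x - 8*y - 2) dx ∧ dy

For a 1-form omega = sum_i f_i dx_i, the exterior derivative is
  d(omega) = sum_{i < j} (∂f_j/∂x_i - ∂f_i/∂x_j) dx_i ∧ dx_j.
  coefficient of dx ∧ dy: ∂f_2/∂x - ∂f_1/∂y = ∂(x*(x - 2*y))/∂x - ∂(y*(3*y + 2))/∂y = 2*x - 8*y - 2
Assembling: d(omega) = (2*x - 8*y - 2) dx ∧ dy.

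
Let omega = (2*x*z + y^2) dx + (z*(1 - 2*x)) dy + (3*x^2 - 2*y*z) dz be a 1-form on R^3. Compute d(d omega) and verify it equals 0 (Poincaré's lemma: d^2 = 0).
d(d omega) = 0

Step 1: d omega = sum_{i<j} (∂f_j/∂x_i - ∂f_i/∂x_j) dx_i ∧ dx_j:
  coeff of dx ∧ dy: -2*y - 2*z
  coeff of dx ∧ dz: 4*x
  coeff of dy ∧ dz: 2*x - 2*z - 1
Step 2: Apply d again to each 2-form coefficient. The only possible 3-form in R^3 is dx ∧ dy ∧ dz, with coefficient
  ∂(coeff of dy∧dz)/∂x - ∂(coeff of dx∧dz)/∂y + ∂(coeff of dx∧dy)/∂z
  = ∂/∂x (2*x - 2*z - 1) - ∂/∂y (4*x) + ∂/∂z (-2*y - 2*z).
Each of these terms simplifies to sums of mixed partials that cancel in pairs. The result is 0 (by equality of mixed partials for smooth functions — Schwarz / Clairaut).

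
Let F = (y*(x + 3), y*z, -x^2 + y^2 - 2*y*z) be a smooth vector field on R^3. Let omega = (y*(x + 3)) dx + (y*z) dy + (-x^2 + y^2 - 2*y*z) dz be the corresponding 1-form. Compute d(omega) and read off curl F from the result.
d(omega) = (y - 2*z) dy ∧ dz + (2*x) dz ∧ dx + (-x - 3) dx ∧ dy; curl F = (y - 2*z, 2*x, -x - 3)

d omega = sum_{i<j} (∂f_j/∂x_i - ∂f_i/∂x_j) dx_i ∧ dx_j. Under the identification (dy ∧ dz, dz ∧ dx, dx ∧ dy) ↔ (e_x, e_y, e_z), the coefficients are exactly the components of curl F. Compute:
  ∂R/∂y - ∂Q/∂z = (2*y - 2*z) - (y) = y - 2*z
  ∂P/∂z - ∂R/∂x = (0) - (-2*x) = 2*x
  ∂Q/∂x - ∂P/∂y = (0) - (x + 3) = -x - 3.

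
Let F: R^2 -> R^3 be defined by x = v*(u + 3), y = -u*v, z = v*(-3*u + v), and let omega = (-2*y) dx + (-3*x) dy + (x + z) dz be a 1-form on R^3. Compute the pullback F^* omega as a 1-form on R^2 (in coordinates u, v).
F^* omega = (v^2*(11*u - 3*v)) du + (v*(11*u^2 - 7*u*v + 6*u + 2*v^2 + 6*v)) dv

Using F^*(f dg) = (f ∘ F) d(g ∘ F), substitute each coordinate x_i by F_i(u, v) in f_i, and replace dx_i by d F_i = (∂F_i/∂u) du + (∂F_i/∂v) dv.
  For the x component: f_1(F) = 2*u*v; d F_1 = (v) du + (u + 3) dv
  For the y component: f_2(F) = 3*v*(-u - 3); d F_2 = (-v) du + (-u) dv
  For the z component: f_3(F) = v*(-2*u + v + 3); d F_3 = (-3*v) du + (-3*u + 2*v) dv
Combining and collecting du, dv coefficients:
  coeff of du: v^2*(11*u - 3*v)
  coeff of dv: v*(11*u^2 - 7*u*v + 6*u + 2*v^2 + 6*v)
F^* omega = (v^2*(11*u - 3*v)) du + (v*(11*u^2 - 7*u*v + 6*u + 2*v^2 + 6*v)) dv.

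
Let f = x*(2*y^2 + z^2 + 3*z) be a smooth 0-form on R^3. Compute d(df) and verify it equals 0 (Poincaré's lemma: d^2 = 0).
d(df) = 0

Step 1: df = sum_i (∂f/∂x_i) dx_i = (2*y^2 + z^2 + 3*z) dx + (4*x*y) dy + (x*(2*z + 3)) dz.
Step 2: Apply d again. Using the 1-form formula, the coefficient of dx ∧ dy in d(df) is ∂^2 f/∂x ∂y - ∂^2 f/∂y ∂x = (4*y) - (4*y) = 0 (equality of mixed partials for smooth f).
Similarly for dx ∧ dz and dy ∧ dz — all coefficients vanish. So d(df) = 0.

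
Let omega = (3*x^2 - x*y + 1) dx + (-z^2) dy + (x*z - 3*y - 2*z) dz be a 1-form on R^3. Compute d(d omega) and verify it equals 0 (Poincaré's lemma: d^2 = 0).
d(d omega) = 0

Step 1: d omega = sum_{i<j} (∂f_j/∂x_i - ∂f_i/∂x_j) dx_i ∧ dx_j:
  coeff of dx ∧ dy: x
  coeff of dx ∧ dz: z
  coeff of dy ∧ dz: 2*z - 3
Step 2: Apply d again to each 2-form coefficient. The only possible 3-form in R^3 is dx ∧ dy ∧ dz, with coefficient
  ∂(coeff of dy∧dz)/∂x - ∂(coeff of dx∧dz)/∂y + ∂(coeff of dx∧dy)/∂z
  = ∂/∂x (2*z - 3) - ∂/∂y (z) + ∂/∂z (x).
Each of these terms simplifies to sums of mixed partials that cancel in pairs. The result is 0 (by equality of mixed partials for smooth functions — Schwarz / Clairaut).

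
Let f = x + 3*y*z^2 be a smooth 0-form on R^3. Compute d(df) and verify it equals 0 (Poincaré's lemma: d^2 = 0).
d(df) = 0

Step 1: df = sum_i (∂f/∂x_i) dx_i = (1) dx + (3*z^2) dy + (6*y*z) dz.
Step 2: Apply d again. Using the 1-form formula, the coefficient of dx ∧ dy in d(df) is ∂^2 f/∂x ∂y - ∂^2 f/∂y ∂x = (0) - (0) = 0 (equality of mixed partials for smooth f).
Similarly for dx ∧ dz and dy ∧ dz — all coefficients vanish. So d(df) = 0.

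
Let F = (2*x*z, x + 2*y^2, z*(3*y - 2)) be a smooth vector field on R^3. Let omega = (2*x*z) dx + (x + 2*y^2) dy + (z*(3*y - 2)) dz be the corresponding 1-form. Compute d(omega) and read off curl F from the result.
d(omega) = (3*z) dy ∧ dz + (2*x) dz ∧ dx + (1) dx ∧ dy; curl F = (3*z, 2*x, 1)

d omega = sum_{i<j} (∂f_j/∂x_i - ∂f_i/∂x_j) dx_i ∧ dx_j. Under the identification (dy ∧ dz, dz ∧ dx, dx ∧ dy) ↔ (e_x, e_y, e_z), the coefficients are exactly the components of curl F. Compute:
  ∂R/∂y - ∂Q/∂z = (3*z) - (0) = 3*z
  ∂P/∂z - ∂R/∂x = (2*x) - (0) = 2*x
  ∂Q/∂x - ∂P/∂y = (1) - (0) = 1.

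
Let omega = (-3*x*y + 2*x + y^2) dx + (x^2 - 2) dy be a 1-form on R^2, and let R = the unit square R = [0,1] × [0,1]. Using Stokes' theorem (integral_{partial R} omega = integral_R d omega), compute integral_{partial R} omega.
integral_(partial R) omega = 3/2

Stokes: integral_partial_R omega = integral_R d omega with d omega = (∂Q/∂x - ∂P/∂y) dx ∧ dy.
  ∂Q/∂x = 2*x
  ∂P/∂y = -3*x + 2*y
  integrand = ∂Q/∂x - ∂P/∂y = 5*x - 2*y.
Integrating over R: integral_0^1 integral_0^1 (5*x - 2*y) dx dy = 3/2.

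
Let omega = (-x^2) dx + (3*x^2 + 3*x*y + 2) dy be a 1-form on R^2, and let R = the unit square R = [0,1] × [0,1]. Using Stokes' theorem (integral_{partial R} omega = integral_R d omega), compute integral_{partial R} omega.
integral_(partial R) omega = 9/2

Stokes: integral_partial_R omega = integral_R d omega with d omega = (∂Q/∂x - ∂P/∂y) dx ∧ dy.
  ∂Q/∂x = 6*x + 3*y
  ∂P/∂y = 0
  integrand = ∂Q/∂x - ∂P/∂y = 6*x + 3*y.
Integrating over R: integral_0^1 integral_0^1 (6*x + 3*y) dx dy = 9/2.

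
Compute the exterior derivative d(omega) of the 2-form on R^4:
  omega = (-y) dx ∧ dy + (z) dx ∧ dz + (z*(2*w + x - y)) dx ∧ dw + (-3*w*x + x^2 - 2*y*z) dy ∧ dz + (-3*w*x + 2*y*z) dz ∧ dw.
d(omega) = (z) dx ∧ dy ∧ dw + (-5*w - x + y) dx ∧ dz ∧ dw + (-3*w + 2*x) dx ∧ dy ∧ dz + (-3*x + 2*z) dy ∧ dz ∧ dw

For a 2-form omega = sum_{i<j} g_{ij} dx_i ∧ dx_j, the exterior derivative is
  d(omega) = sum_{i<j} d(g_{ij}) ∧ dx_i ∧ dx_j = sum_{i<j, k} (∂g_{ij}/∂x_k) dx_k ∧ dx_i ∧ dx_j.
Expand each term, using dx_k ∧ dx_i ∧ dx_j = sgn(permutation) dx_{(a)} ∧ dx_{(b)} ∧ dx_{(c)} with (a < b < c) sorted:
  d(z*(2*w + x - y)) includes (∂/∂y)(z*(2*w + x - y)) dy = (-z) dy, which multiplied by dx ∧ dw gives (z) dx ∧ dy ∧ dw
  d(z*(2*w + x - y)) includes (∂/∂z)(z*(2*w + x - y)) dz = (2*w + x - y) dz, which multiplied by dx ∧ dw gives (-2*w - x + y) dx ∧ dz ∧ dw
  d(-3*w*x + x^2 - 2*y*z) includes (∂/∂x)(-3*w*x + x^2 - 2*y*z) dx = (-3*w + 2*x) dx, which multiplied by dy ∧ dz gives (-3*w + 2*x) dx ∧ dy ∧ dz
  d(-3*w*x + x^2 - 2*y*z) includes (∂/∂w)(-3*w*x + x^2 - 2*y*z) dw = (-3*x) dw, which multiplied by dy ∧ dz gives (-3*x) dy ∧ dz ∧ dw
  d(-3*w*x + 2*y*z) includes (∂/∂x)(-3*w*x + 2*y*z) dx = (-3*w) dx, which multiplied by dz ∧ dw gives (-3*w) dx ∧ dz ∧ dw
  d(-3*w*x + 2*y*z) includes (∂/∂y)(-3*w*x + 2*y*z) dy = (2*z) dy, which multiplied by dz ∧ dw gives (2*z) dy ∧ dz ∧ dw
Collecting like 3-forms: d(omega) = (z) dx ∧ dy ∧ dw + (-5*w - x + y) dx ∧ dz ∧ dw + (-3*w + 2*x) dx ∧ dy ∧ dz + (-3*x + 2*z) dy ∧ dz ∧ dw.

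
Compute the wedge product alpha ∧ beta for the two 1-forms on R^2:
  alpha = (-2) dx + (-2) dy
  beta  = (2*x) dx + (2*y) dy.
alpha ∧ beta = (4*x - 4*y) dx ∧ dy

Distribute the wedge, using dx_i ∧ dx_j = -dx_j ∧ dx_i and dx_i ∧ dx_i = 0. For each pair (i, j) with i < j, the coefficient of dx_i ∧ dx_j in alpha ∧ beta is (alpha_i * beta_j - alpha_j * beta_i). Collecting: alpha ∧ beta = (4*x - 4*y) dx ∧ dy.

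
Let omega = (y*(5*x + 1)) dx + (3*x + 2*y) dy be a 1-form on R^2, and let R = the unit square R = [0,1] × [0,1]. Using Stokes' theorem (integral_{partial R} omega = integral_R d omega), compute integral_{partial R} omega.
integral_(partial R) omega = -1/2

Stokes: integral_partial_R omega = integral_R d omega with d omega = (∂Q/∂x - ∂P/∂y) dx ∧ dy.
  ∂Q/∂x = 3
  ∂P/∂y = 5*x + 1
  integrand = ∂Q/∂x - ∂P/∂y = 2 - 5*x.
Integrating over R: integral_0^1 integral_0^1 (2 - 5*x) dx dy = -1/2.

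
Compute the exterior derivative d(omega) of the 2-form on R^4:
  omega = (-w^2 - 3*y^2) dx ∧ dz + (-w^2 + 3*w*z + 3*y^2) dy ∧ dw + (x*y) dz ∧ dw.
d(omega) = (6*y) dx ∧ dy ∧ dz + (-2*w + y) dx ∧ dz ∧ dw + (-3*w + x) dy ∧ dz ∧ dw

For a 2-form omega = sum_{i<j} g_{ij} dx_i ∧ dx_j, the exterior derivative is
  d(omega) = sum_{i<j} d(g_{ij}) ∧ dx_i ∧ dx_j = sum_{i<j, k} (∂g_{ij}/∂x_k) dx_k ∧ dx_i ∧ dx_j.
Expand each term, using dx_k ∧ dx_i ∧ dx_j = sgn(permutation) dx_{(a)} ∧ dx_{(b)} ∧ dx_{(c)} with (a < b < c) sorted:
  d(-w^2 - 3*y^2) includes (∂/∂y)(-w^2 - 3*y^2) dy = (-6*y) dy, which multiplied by dx ∧ dz gives (6*y) dx ∧ dy ∧ dz
  d(-w^2 - 3*y^2) includes (∂/∂w)(-w^2 - 3*y^2) dw = (-2*w) dw, which multiplied by dx ∧ dz gives (-2*w) dx ∧ dz ∧ dw
  d(-w^2 + 3*w*z + 3*y^2) includes (∂/∂z)(-w^2 + 3*w*z + 3*y^2) dz = (3*w) dz, which multiplied by dy ∧ dw gives (-3*w) dy ∧ dz ∧ dw
  d(x*y) includes (∂/∂x)(x*y) dx = (y) dx, which multiplied by dz ∧ dw gives (y) dx ∧ dz ∧ dw
  d(x*y) includes (∂/∂y)(x*y) dy = (x) dy, which multiplied by dz ∧ dw gives (x) dy ∧ dz ∧ dw
Collecting like 3-forms: d(omega) = (6*y) dx ∧ dy ∧ dz + (-2*w + y) dx ∧ dz ∧ dw + (-3*w + x) dy ∧ dz ∧ dw.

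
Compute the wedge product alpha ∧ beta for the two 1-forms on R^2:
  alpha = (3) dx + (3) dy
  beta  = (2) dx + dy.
alpha ∧ beta = (-3) dx ∧ dy

Distribute the wedge, using dx_i ∧ dx_j = -dx_j ∧ dx_i and dx_i ∧ dx_i = 0. For each pair (i, j) with i < j, the coefficient of dx_i ∧ dx_j in alpha ∧ beta is (alpha_i * beta_j - alpha_j * beta_i). Collecting: alpha ∧ beta = (-3) dx ∧ dy.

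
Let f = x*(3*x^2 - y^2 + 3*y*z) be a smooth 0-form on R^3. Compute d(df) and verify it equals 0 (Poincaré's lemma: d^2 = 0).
d(df) = 0

Step 1: df = sum_i (∂f/∂x_i) dx_i = (9*x^2 - y^2 + 3*y*z) dx + (x*(-2*y + 3*z)) dy + (3*x*y) dz.
Step 2: Apply d again. Using the 1-form formula, the coefficient of dx ∧ dy in d(df) is ∂^2 f/∂x ∂y - ∂^2 f/∂y ∂x = (-2*y + 3*z) - (-2*y + 3*z) = 0 (equality of mixed partials for smooth f).
Similarly for dx ∧ dz and dy ∧ dz — all coefficients vanish. So d(df) = 0.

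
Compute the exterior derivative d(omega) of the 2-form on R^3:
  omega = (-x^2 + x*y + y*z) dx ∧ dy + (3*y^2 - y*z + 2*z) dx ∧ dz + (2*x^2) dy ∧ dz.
d(omega) = (4*x - 5*y + z) dx ∧ dy ∧ dz

For a 2-form omega = sum_{i<j} g_{ij} dx_i ∧ dx_j, the exterior derivative is
  d(omega) = sum_{i<j} d(g_{ij}) ∧ dx_i ∧ dx_j = sum_{i<j, k} (∂g_{ij}/∂x_k) dx_k ∧ dx_i ∧ dx_j.
Expand each term, using dx_k ∧ dx_i ∧ dx_j = sgn(permutation) dx_{(a)} ∧ dx_{(b)} ∧ dx_{(c)} with (a < b < c) sorted:
  d(-x^2 + x*y + y*z) includes (∂/∂z)(-x^2 + x*y + y*z) dz = (y) dz, which multiplied by dx ∧ dy gives (y) dx ∧ dy ∧ dz
  d(3*y^2 - y*z + 2*z) includes (∂/∂y)(3*y^2 - y*z + 2*z) dy = (6*y - z) dy, which multiplied by dx ∧ dz gives (-6*y + z) dx ∧ dy ∧ dz
  d(2*x^2) includes (∂/∂x)(2*x^2) dx = (4*x) dx, which multiplied by dy ∧ dz gives (4*x) dx ∧ dy ∧ dz
Collecting like 3-forms: d(omega) = (4*x - 5*y + z) dx ∧ dy ∧ dz.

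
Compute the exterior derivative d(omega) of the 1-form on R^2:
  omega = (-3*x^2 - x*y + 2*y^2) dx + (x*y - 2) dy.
d(omega) = (x - 3*y) dx ∧ dy

For a 1-form omega = sum_i f_i dx_i, the exterior derivative is
  d(omega) = sum_{i < j} (∂f_j/∂x_i - ∂f_i/∂x_j) dx_i ∧ dx_j.
  coefficient of dx ∧ dy: ∂f_2/∂x - ∂f_1/∂y = ∂(x*y - 2)/∂x - ∂(-3*x^2 - x*y + 2*y^2)/∂y = x - 3*y
Assembling: d(omega) = (x - 3*y) dx ∧ dy.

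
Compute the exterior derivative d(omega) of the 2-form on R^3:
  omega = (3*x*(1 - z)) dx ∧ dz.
d(omega) = 0

For a 2-form omega = sum_{i<j} g_{ij} dx_i ∧ dx_j, the exterior derivative is
  d(omega) = sum_{i<j} d(g_{ij}) ∧ dx_i ∧ dx_j = sum_{i<j, k} (∂g_{ij}/∂x_k) dx_k ∧ dx_i ∧ dx_j.
Expand each term, using dx_k ∧ dx_i ∧ dx_j = sgn(permutation) dx_{(a)} ∧ dx_{(b)} ∧ dx_{(c)} with (a < b < c) sorted:

Collecting like 3-forms: d(omega) = 0.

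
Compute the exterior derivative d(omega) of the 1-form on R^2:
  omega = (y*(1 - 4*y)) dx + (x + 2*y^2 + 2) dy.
d(omega) = (8*y) dx ∧ dy

For a 1-form omega = sum_i f_i dx_i, the exterior derivative is
  d(omega) = sum_{i < j} (∂f_j/∂x_i - ∂f_i/∂x_j) dx_i ∧ dx_j.
  coefficient of dx ∧ dy: ∂f_2/∂x - ∂f_1/∂y = ∂(x + 2*y^2 + 2)/∂x - ∂(y*(1 - 4*y))/∂y = 8*y
Assembling: d(omega) = (8*y) dx ∧ dy.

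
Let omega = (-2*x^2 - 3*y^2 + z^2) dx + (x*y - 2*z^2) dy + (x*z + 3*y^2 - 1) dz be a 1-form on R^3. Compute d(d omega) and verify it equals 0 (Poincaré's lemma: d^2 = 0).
d(d omega) = 0

Step 1: d omega = sum_{i<j} (∂f_j/∂x_i - ∂f_i/∂x_j) dx_i ∧ dx_j:
  coeff of dx ∧ dy: 7*y
  coeff of dx ∧ dz: -z
  coeff of dy ∧ dz: 6*y + 4*z
Step 2: Apply d again to each 2-form coefficient. The only possible 3-form in R^3 is dx ∧ dy ∧ dz, with coefficient
  ∂(coeff of dy∧dz)/∂x - ∂(coeff of dx∧dz)/∂y + ∂(coeff of dx∧dy)/∂z
  = ∂/∂x (6*y + 4*z) - ∂/∂y (-z) + ∂/∂z (7*y).
Each of these terms simplifies to sums of mixed partials that cancel in pairs. The result is 0 (by equality of mixed partials for smooth functions — Schwarz / Clairaut).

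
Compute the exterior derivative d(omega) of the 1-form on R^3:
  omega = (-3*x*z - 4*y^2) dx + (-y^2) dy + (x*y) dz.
d(omega) = (8*y) dx ∧ dy + (3*x + y) dx ∧ dz + (x) dy ∧ dz

For a 1-form omega = sum_i f_i dx_i, the exterior derivative is
  d(omega) = sum_{i < j} (∂f_j/∂x_i - ∂f_i/∂x_j) dx_i ∧ dx_j.
  coefficient of dx ∧ dy: ∂f_2/∂x - ∂f_1/∂y = ∂(-y^2)/∂x - ∂(-3*x*z - 4*y^2)/∂y = 8*y
  coefficient of dx ∧ dz: ∂f_3/∂x - ∂f_1/∂z = ∂(x*y)/∂x - ∂(-3*x*z - 4*y^2)/∂z = 3*x + y
  coefficient of dy ∧ dz: ∂f_3/∂y - ∂f_2/∂z = ∂(x*y)/∂y - ∂(-y^2)/∂z = x
Assembling: d(omega) = (8*y) dx ∧ dy + (3*x + y) dx ∧ dz + (x) dy ∧ dz.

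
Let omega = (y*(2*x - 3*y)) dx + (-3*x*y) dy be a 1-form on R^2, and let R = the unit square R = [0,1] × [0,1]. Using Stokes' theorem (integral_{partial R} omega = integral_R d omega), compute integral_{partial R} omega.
integral_(partial R) omega = 1/2

Stokes: integral_partial_R omega = integral_R d omega with d omega = (∂Q/∂x - ∂P/∂y) dx ∧ dy.
  ∂Q/∂x = -3*y
  ∂P/∂y = 2*x - 6*y
  integrand = ∂Q/∂x - ∂P/∂y = -2*x + 3*y.
Integrating over R: integral_0^1 integral_0^1 (-2*x + 3*y) dx dy = 1/2.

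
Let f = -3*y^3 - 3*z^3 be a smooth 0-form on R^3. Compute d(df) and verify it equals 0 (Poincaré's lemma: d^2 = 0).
d(df) = 0

Step 1: df = sum_i (∂f/∂x_i) dx_i = (0) dx + (-9*y^2) dy + (-9*z^2) dz.
Step 2: Apply d again. Using the 1-form formula, the coefficient of dx ∧ dy in d(df) is ∂^2 f/∂x ∂y - ∂^2 f/∂y ∂x = (0) - (0) = 0 (equality of mixed partials for smooth f).
Similarly for dx ∧ dz and dy ∧ dz — all coefficients vanish. So d(df) = 0.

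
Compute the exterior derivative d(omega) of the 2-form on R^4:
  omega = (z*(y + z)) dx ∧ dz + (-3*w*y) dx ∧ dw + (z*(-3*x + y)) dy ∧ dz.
d(omega) = (-4*z) dx ∧ dy ∧ dz + (3*w) dx ∧ dy ∧ dw

For a 2-form omega = sum_{i<j} g_{ij} dx_i ∧ dx_j, the exterior derivative is
  d(omega) = sum_{i<j} d(g_{ij}) ∧ dx_i ∧ dx_j = sum_{i<j, k} (∂g_{ij}/∂x_k) dx_k ∧ dx_i ∧ dx_j.
Expand each term, using dx_k ∧ dx_i ∧ dx_j = sgn(permutation) dx_{(a)} ∧ dx_{(b)} ∧ dx_{(c)} with (a < b < c) sorted:
  d(z*(y + z)) includes (∂/∂y)(z*(y + z)) dy = (z) dy, which multiplied by dx ∧ dz gives (-z) dx ∧ dy ∧ dz
  d(-3*w*y) includes (∂/∂y)(-3*w*y) dy = (-3*w) dy, which multiplied by dx ∧ dw gives (3*w) dx ∧ dy ∧ dw
  d(z*(-3*x + y)) includes (∂/∂x)(z*(-3*x + y)) dx = (-3*z) dx, which multiplied by dy ∧ dz gives (-3*z) dx ∧ dy ∧ dz
Collecting like 3-forms: d(omega) = (-4*z) dx ∧ dy ∧ dz + (3*w) dx ∧ dy ∧ dw.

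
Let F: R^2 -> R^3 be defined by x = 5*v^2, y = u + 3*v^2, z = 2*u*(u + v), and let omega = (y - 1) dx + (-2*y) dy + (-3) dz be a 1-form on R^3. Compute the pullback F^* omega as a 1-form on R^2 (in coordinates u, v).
F^* omega = (-14*u - 6*v^2 - 6*v) du + (-2*u*v - 6*u - 6*v^3 - 10*v) dv

Using F^*(f dg) = (f ∘ F) d(g ∘ F), substitute each coordinate x_i by F_i(u, v) in f_i, and replace dx_i by d F_i = (∂F_i/∂u) du + (∂F_i/∂v) dv.
  For the x component: f_1(F) = u + 3*v^2 - 1; d F_1 = (0) du + (10*v) dv
  For the y component: f_2(F) = -2*u - 6*v^2; d F_2 = (1) du + (6*v) dv
  For the z component: f_3(F) = -3; d F_3 = (4*u + 2*v) du + (2*u) dv
Combining and collecting du, dv coefficients:
  coeff of du: -14*u - 6*v^2 - 6*v
  coeff of dv: -2*u*v - 6*u - 6*v^3 - 10*v
F^* omega = (-14*u - 6*v^2 - 6*v) du + (-2*u*v - 6*u - 6*v^3 - 10*v) dv.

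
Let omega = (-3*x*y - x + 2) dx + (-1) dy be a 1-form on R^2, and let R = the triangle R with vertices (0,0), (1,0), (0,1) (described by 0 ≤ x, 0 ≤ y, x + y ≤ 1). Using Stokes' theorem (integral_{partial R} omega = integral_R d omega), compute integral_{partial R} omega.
integral_(partial R) omega = 1/2

Stokes: integral_partial_R omega = integral_R d omega with d omega = (∂Q/∂x - ∂P/∂y) dx ∧ dy.
  ∂Q/∂x = 0
  ∂P/∂y = -3*x
  integrand = ∂Q/∂x - ∂P/∂y = 3*x.
Integrating over R: integral_0^1 integral_0^{1-x} (3*x) dy dx = 1/2.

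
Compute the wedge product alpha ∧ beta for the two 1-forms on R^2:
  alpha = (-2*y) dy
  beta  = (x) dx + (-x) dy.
alpha ∧ beta = (2*x*y) dx ∧ dy

Distribute the wedge, using dx_i ∧ dx_j = -dx_j ∧ dx_i and dx_i ∧ dx_i = 0. For each pair (i, j) with i < j, the coefficient of dx_i ∧ dx_j in alpha ∧ beta is (alpha_i * beta_j - alpha_j * beta_i). Collecting: alpha ∧ beta = (2*x*y) dx ∧ dy.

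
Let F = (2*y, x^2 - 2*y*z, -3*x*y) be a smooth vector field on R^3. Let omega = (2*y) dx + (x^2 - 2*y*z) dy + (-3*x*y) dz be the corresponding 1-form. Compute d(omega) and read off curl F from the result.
d(omega) = (-3*x + 2*y) dy ∧ dz + (3*y) dz ∧ dx + (2*x - 2) dx ∧ dy; curl F = (-3*x + 2*y, 3*y, 2*x - 2)

d omega = sum_{i<j} (∂f_j/∂x_i - ∂f_i/∂x_j) dx_i ∧ dx_j. Under the identification (dy ∧ dz, dz ∧ dx, dx ∧ dy) ↔ (e_x, e_y, e_z), the coefficients are exactly the components of curl F. Compute:
  ∂R/∂y - ∂Q/∂z = (-3*x) - (-2*y) = -3*x + 2*y
  ∂P/∂z - ∂R/∂x = (0) - (-3*y) = 3*y
  ∂Q/∂x - ∂P/∂y = (2*x) - (2) = 2*x - 2.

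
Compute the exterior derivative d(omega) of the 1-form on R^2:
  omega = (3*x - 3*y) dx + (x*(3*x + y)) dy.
d(omega) = (6*x + y + 3) dx ∧ dy

For a 1-form omega = sum_i f_i dx_i, the exterior derivative is
  d(omega) = sum_{i < j} (∂f_j/∂x_i - ∂f_i/∂x_j) dx_i ∧ dx_j.
  coefficient of dx ∧ dy: ∂f_2/∂x - ∂f_1/∂y = ∂(x*(3*x + y))/∂x - ∂(3*x - 3*y)/∂y = 6*x + y + 3
Assembling: d(omega) = (6*x + y + 3) dx ∧ dy.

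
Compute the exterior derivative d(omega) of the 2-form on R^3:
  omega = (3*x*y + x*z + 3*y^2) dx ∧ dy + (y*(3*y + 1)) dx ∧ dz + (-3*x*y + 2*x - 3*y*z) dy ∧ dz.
d(omega) = (x - 9*y + 1) dx ∧ dy ∧ dz

For a 2-form omega = sum_{i<j} g_{ij} dx_i ∧ dx_j, the exterior derivative is
  d(omega) = sum_{i<j} d(g_{ij}) ∧ dx_i ∧ dx_j = sum_{i<j, k} (∂g_{ij}/∂x_k) dx_k ∧ dx_i ∧ dx_j.
Expand each term, using dx_k ∧ dx_i ∧ dx_j = sgn(permutation) dx_{(a)} ∧ dx_{(b)} ∧ dx_{(c)} with (a < b < c) sorted:
  d(3*x*y + x*z + 3*y^2) includes (∂/∂z)(3*x*y + x*z + 3*y^2) dz = (x) dz, which multiplied by dx ∧ dy gives (x) dx ∧ dy ∧ dz
  d(y*(3*y + 1)) includes (∂/∂y)(y*(3*y + 1)) dy = (6*y + 1) dy, which multiplied by dx ∧ dz gives (-6*y - 1) dx ∧ dy ∧ dz
  d(-3*x*y + 2*x - 3*y*z) includes (∂/∂x)(-3*x*y + 2*x - 3*y*z) dx = (2 - 3*y) dx, which multiplied by dy ∧ dz gives (2 - 3*y) dx ∧ dy ∧ dz
Collecting like 3-forms: d(omega) = (x - 9*y + 1) dx ∧ dy ∧ dz.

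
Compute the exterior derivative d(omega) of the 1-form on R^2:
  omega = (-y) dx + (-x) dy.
d(omega) = 0

For a 1-form omega = sum_i f_i dx_i, the exterior derivative is
  d(omega) = sum_{i < j} (∂f_j/∂x_i - ∂f_i/∂x_j) dx_i ∧ dx_j.

Assembling: d(omega) = 0.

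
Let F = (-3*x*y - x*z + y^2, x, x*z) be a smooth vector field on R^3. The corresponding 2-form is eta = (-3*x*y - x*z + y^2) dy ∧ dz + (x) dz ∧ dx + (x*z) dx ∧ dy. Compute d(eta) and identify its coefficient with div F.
d(eta) = (x - 3*y - z) dx ∧ dy ∧ dz; div F = x - 3*y - z

For a 2-form in R^3 of the form above, applying d gives a 3-form with coefficient ∂P/∂x + ∂Q/∂y + ∂R/∂z:
  ∂P/∂x = -3*y - z
  ∂Q/∂y = 0
  ∂R/∂z = x
Sum = x - 3*y - z, which is exactly div F.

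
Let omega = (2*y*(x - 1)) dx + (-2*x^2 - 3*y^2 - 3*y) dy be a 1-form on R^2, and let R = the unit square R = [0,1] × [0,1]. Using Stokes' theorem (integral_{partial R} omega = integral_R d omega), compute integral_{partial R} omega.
integral_(partial R) omega = -1

Stokes: integral_partial_R omega = integral_R d omega with d omega = (∂Q/∂x - ∂P/∂y) dx ∧ dy.
  ∂Q/∂x = -4*x
  ∂P/∂y = 2*x - 2
  integrand = ∂Q/∂x - ∂P/∂y = 2 - 6*x.
Integrating over R: integral_0^1 integral_0^1 (2 - 6*x) dx dy = -1.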